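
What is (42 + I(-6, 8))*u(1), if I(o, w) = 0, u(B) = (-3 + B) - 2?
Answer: -168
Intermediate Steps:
u(B) = -5 + B
(42 + I(-6, 8))*u(1) = (42 + 0)*(-5 + 1) = 42*(-4) = -168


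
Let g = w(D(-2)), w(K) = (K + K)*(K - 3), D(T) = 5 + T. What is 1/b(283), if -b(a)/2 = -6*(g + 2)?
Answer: 1/24 ≈ 0.041667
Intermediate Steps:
w(K) = 2*K*(-3 + K) (w(K) = (2*K)*(-3 + K) = 2*K*(-3 + K))
g = 0 (g = 2*(5 - 2)*(-3 + (5 - 2)) = 2*3*(-3 + 3) = 2*3*0 = 0)
b(a) = 24 (b(a) = -(-12)*(0 + 2) = -(-12)*2 = -2*(-12) = 24)
1/b(283) = 1/24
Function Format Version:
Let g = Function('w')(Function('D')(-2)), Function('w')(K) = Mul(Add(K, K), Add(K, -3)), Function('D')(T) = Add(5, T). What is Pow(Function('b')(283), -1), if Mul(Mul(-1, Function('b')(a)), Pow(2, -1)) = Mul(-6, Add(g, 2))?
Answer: Rational(1, 24) ≈ 0.041667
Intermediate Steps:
Function('w')(K) = Mul(2, K, Add(-3, K)) (Function('w')(K) = Mul(Mul(2, K), Add(-3, K)) = Mul(2, K, Add(-3, K)))
g = 0 (g = Mul(2, Add(5, -2), Add(-3, Add(5, -2))) = Mul(2, 3, Add(-3, 3)) = Mul(2, 3, 0) = 0)
Function('b')(a) = 24 (Function('b')(a) = Mul(-2, Mul(-6, Add(0, 2))) = Mul(-2, Mul(-6, 2)) = Mul(-2, -12) = 24)
Pow(Function('b')(283), -1) = Pow(24, -1) = Rational(1, 24)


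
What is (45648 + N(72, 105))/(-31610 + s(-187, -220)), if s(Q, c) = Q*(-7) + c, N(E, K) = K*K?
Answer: -56673/30521 ≈ -1.8569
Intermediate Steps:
N(E, K) = K**2
s(Q, c) = c - 7*Q (s(Q, c) = -7*Q + c = c - 7*Q)
(45648 + N(72, 105))/(-31610 + s(-187, -220)) = (45648 + 105**2)/(-31610 + (-220 - 7*(-187))) = (45648 + 11025)/(-31610 + (-220 + 1309)) = 56673/(-31610 + 1089) = 56673/(-30521) = 56673*(-1/30521) = -56673/30521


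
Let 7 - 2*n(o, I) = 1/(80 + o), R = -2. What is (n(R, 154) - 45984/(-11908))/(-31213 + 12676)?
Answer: -262757/662215788 ≈ -0.00039678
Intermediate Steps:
n(o, I) = 7/2 - 1/(2*(80 + o))
(n(R, 154) - 45984/(-11908))/(-31213 + 12676) = ((559 + 7*(-2))/(2*(80 - 2)) - 45984/(-11908))/(-31213 + 12676) = ((1/2)*(559 - 14)/78 - 45984*(-1/11908))/(-18537) = ((1/2)*(1/78)*545 + 11496/2977)*(-1/18537) = (545/156 + 11496/2977)*(-1/18537) = (262757/35724)*(-1/18537) = -262757/662215788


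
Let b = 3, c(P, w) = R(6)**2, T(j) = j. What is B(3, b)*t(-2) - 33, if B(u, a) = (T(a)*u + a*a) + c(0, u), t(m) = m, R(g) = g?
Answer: -141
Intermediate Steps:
c(P, w) = 36 (c(P, w) = 6**2 = 36)
B(u, a) = 36 + a**2 + a*u (B(u, a) = (a*u + a*a) + 36 = (a*u + a**2) + 36 = (a**2 + a*u) + 36 = 36 + a**2 + a*u)
B(3, b)*t(-2) - 33 = (36 + 3**2 + 3*3)*(-2) - 33 = (36 + 9 + 9)*(-2) - 33 = 54*(-2) - 33 = -108 - 33 = -141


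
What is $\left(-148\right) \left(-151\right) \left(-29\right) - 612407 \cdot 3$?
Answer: $-2485313$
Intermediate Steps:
$\left(-148\right) \left(-151\right) \left(-29\right) - 612407 \cdot 3 = 22348 \left(-29\right) - 1837221 = -648092 - 1837221 = -2485313$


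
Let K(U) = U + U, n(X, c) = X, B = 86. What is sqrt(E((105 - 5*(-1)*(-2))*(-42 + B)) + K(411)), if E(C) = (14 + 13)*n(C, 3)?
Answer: sqrt(113682) ≈ 337.17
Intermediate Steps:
E(C) = 27*C (E(C) = (14 + 13)*C = 27*C)
K(U) = 2*U
sqrt(E((105 - 5*(-1)*(-2))*(-42 + B)) + K(411)) = sqrt(27*((105 - 5*(-1)*(-2))*(-42 + 86)) + 2*411) = sqrt(27*((105 + 5*(-2))*44) + 822) = sqrt(27*((105 - 10)*44) + 822) = sqrt(27*(95*44) + 822) = sqrt(27*4180 + 822) = sqrt(112860 + 822) = sqrt(113682)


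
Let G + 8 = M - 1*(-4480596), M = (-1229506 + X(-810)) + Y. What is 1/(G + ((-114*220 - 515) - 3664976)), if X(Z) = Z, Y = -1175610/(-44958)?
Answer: -7493/3298964472 ≈ -2.2713e-6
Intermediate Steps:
Y = 195935/7493 (Y = -1175610*(-1/44958) = 195935/7493 ≈ 26.149)
M = -9218561853/7493 (M = (-1229506 - 810) + 195935/7493 = -1230316 + 195935/7493 = -9218561853/7493 ≈ -1.2303e+6)
G = 24354484031/7493 (G = -8 + (-9218561853/7493 - 1*(-4480596)) = -8 + (-9218561853/7493 + 4480596) = -8 + 24354543975/7493 = 24354484031/7493 ≈ 3.2503e+6)
1/(G + ((-114*220 - 515) - 3664976)) = 1/(24354484031/7493 + ((-114*220 - 515) - 3664976)) = 1/(24354484031/7493 + ((-25080 - 515) - 3664976)) = 1/(24354484031/7493 + (-25595 - 3664976)) = 1/(24354484031/7493 - 3690571) = 1/(-3298964472/7493) = -7493/3298964472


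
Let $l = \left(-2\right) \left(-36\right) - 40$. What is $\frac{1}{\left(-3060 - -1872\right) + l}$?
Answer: $- \frac{1}{1156} \approx -0.00086505$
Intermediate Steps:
$l = 32$ ($l = 72 - 40 = 32$)
$\frac{1}{\left(-3060 - -1872\right) + l} = \frac{1}{\left(-3060 - -1872\right) + 32} = \frac{1}{\left(-3060 + 1872\right) + 32} = \frac{1}{-1188 + 32} = \frac{1}{-1156} = - \frac{1}{1156}$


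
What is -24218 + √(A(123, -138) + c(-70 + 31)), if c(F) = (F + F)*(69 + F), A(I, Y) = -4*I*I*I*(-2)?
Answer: -24218 + 6*√413461 ≈ -20360.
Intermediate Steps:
A(I, Y) = 8*I³ (A(I, Y) = -4*I²*I*(-2) = -4*I³*(-2) = 8*I³)
c(F) = 2*F*(69 + F) (c(F) = (2*F)*(69 + F) = 2*F*(69 + F))
-24218 + √(A(123, -138) + c(-70 + 31)) = -24218 + √(8*123³ + 2*(-70 + 31)*(69 + (-70 + 31))) = -24218 + √(8*1860867 + 2*(-39)*(69 - 39)) = -24218 + √(14886936 + 2*(-39)*30) = -24218 + √(14886936 - 2340) = -24218 + √14884596 = -24218 + 6*√413461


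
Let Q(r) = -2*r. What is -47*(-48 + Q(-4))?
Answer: 1880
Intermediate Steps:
-47*(-48 + Q(-4)) = -47*(-48 - 2*(-4)) = -47*(-48 + 8) = -47*(-40) = 1880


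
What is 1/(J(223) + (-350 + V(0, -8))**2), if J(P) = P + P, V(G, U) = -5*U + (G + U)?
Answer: 1/101570 ≈ 9.8454e-6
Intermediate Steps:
V(G, U) = G - 4*U
J(P) = 2*P
1/(J(223) + (-350 + V(0, -8))**2) = 1/(2*223 + (-350 + (0 - 4*(-8)))**2) = 1/(446 + (-350 + (0 + 32))**2) = 1/(446 + (-350 + 32)**2) = 1/(446 + (-318)**2) = 1/(446 + 101124) = 1/101570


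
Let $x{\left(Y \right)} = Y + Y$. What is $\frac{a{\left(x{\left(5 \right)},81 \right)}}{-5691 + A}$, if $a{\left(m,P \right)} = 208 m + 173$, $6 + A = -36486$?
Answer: $- \frac{751}{14061} \approx -0.05341$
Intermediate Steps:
$A = -36492$ ($A = -6 - 36486 = -36492$)
$x{\left(Y \right)} = 2 Y$
$a{\left(m,P \right)} = 173 + 208 m$
$\frac{a{\left(x{\left(5 \right)},81 \right)}}{-5691 + A} = \frac{173 + 208 \cdot 2 \cdot 5}{-5691 - 36492} = \frac{173 + 208 \cdot 10}{-42183} = \left(173 + 2080\right) \left(- \frac{1}{42183}\right) = 2253 \left(- \frac{1}{42183}\right) = - \frac{751}{14061}$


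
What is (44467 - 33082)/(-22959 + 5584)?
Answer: -2277/3475 ≈ -0.65525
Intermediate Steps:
(44467 - 33082)/(-22959 + 5584) = 11385/(-17375) = 11385*(-1/17375) = -2277/3475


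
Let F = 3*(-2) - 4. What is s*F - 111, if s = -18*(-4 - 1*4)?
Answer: -1551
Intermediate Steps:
F = -10 (F = -6 - 4 = -10)
s = 144 (s = -18*(-4 - 4) = -18*(-8) = 144)
s*F - 111 = 144*(-10) - 111 = -1440 - 111 = -1551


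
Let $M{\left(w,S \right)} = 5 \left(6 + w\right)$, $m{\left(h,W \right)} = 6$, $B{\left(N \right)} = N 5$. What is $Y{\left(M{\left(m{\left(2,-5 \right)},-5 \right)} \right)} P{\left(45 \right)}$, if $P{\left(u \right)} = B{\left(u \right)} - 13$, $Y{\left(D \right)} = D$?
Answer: $12720$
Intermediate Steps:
$B{\left(N \right)} = 5 N$
$M{\left(w,S \right)} = 30 + 5 w$
$P{\left(u \right)} = -13 + 5 u$ ($P{\left(u \right)} = 5 u - 13 = -13 + 5 u$)
$Y{\left(M{\left(m{\left(2,-5 \right)},-5 \right)} \right)} P{\left(45 \right)} = \left(30 + 5 \cdot 6\right) \left(-13 + 5 \cdot 45\right) = \left(30 + 30\right) \left(-13 + 225\right) = 60 \cdot 212 = 12720$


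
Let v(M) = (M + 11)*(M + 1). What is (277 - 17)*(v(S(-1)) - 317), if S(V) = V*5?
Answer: -88660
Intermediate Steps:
S(V) = 5*V
v(M) = (1 + M)*(11 + M) (v(M) = (11 + M)*(1 + M) = (1 + M)*(11 + M))
(277 - 17)*(v(S(-1)) - 317) = (277 - 17)*((11 + (5*(-1))² + 12*(5*(-1))) - 317) = 260*((11 + (-5)² + 12*(-5)) - 317) = 260*((11 + 25 - 60) - 317) = 260*(-24 - 317) = 260*(-341) = -88660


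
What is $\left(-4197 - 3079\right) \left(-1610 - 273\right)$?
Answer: $13700708$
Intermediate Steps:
$\left(-4197 - 3079\right) \left(-1610 - 273\right) = \left(-7276\right) \left(-1883\right) = 13700708$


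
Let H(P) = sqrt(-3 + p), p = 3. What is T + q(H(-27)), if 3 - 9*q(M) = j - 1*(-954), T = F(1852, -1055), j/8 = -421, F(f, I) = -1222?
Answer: -8581/9 ≈ -953.44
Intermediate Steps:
j = -3368 (j = 8*(-421) = -3368)
T = -1222
H(P) = 0 (H(P) = sqrt(-3 + 3) = sqrt(0) = 0)
q(M) = 2417/9 (q(M) = 1/3 - (-3368 - 1*(-954))/9 = 1/3 - (-3368 + 954)/9 = 1/3 - 1/9*(-2414) = 1/3 + 2414/9 = 2417/9)
T + q(H(-27)) = -1222 + 2417/9 = -8581/9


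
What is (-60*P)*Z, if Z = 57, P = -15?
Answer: 51300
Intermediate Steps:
(-60*P)*Z = -60*(-15)*57 = 900*57 = 51300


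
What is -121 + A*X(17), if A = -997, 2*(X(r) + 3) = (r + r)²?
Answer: -573396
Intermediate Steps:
X(r) = -3 + 2*r² (X(r) = -3 + (r + r)²/2 = -3 + (2*r)²/2 = -3 + (4*r²)/2 = -3 + 2*r²)
-121 + A*X(17) = -121 - 997*(-3 + 2*17²) = -121 - 997*(-3 + 2*289) = -121 - 997*(-3 + 578) = -121 - 997*575 = -121 - 573275 = -573396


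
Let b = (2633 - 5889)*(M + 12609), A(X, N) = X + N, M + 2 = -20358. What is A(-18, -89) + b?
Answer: 25237149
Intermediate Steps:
M = -20360 (M = -2 - 20358 = -20360)
A(X, N) = N + X
b = 25237256 (b = (2633 - 5889)*(-20360 + 12609) = -3256*(-7751) = 25237256)
A(-18, -89) + b = (-89 - 18) + 25237256 = -107 + 25237256 = 25237149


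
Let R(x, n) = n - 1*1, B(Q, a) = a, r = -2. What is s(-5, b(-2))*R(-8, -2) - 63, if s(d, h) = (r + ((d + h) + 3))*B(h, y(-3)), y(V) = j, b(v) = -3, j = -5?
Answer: -168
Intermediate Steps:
y(V) = -5
R(x, n) = -1 + n (R(x, n) = n - 1 = -1 + n)
s(d, h) = -5 - 5*d - 5*h (s(d, h) = (-2 + ((d + h) + 3))*(-5) = (-2 + (3 + d + h))*(-5) = (1 + d + h)*(-5) = -5 - 5*d - 5*h)
s(-5, b(-2))*R(-8, -2) - 63 = (-5 - 5*(-5) - 5*(-3))*(-1 - 2) - 63 = (-5 + 25 + 15)*(-3) - 63 = 35*(-3) - 63 = -105 - 63 = -168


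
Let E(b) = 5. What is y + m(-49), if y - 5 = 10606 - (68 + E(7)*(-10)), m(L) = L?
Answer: 10544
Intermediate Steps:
y = 10593 (y = 5 + (10606 - (68 + 5*(-10))) = 5 + (10606 - (68 - 50)) = 5 + (10606 - 1*18) = 5 + (10606 - 18) = 5 + 10588 = 10593)
y + m(-49) = 10593 - 49 = 10544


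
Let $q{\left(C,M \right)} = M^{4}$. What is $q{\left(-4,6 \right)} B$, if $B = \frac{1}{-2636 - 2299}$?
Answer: $- \frac{432}{1645} \approx -0.26261$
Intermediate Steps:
$B = - \frac{1}{4935}$ ($B = \frac{1}{-4935} = - \frac{1}{4935} \approx -0.00020263$)
$q{\left(-4,6 \right)} B = 6^{4} \left(- \frac{1}{4935}\right) = 1296 \left(- \frac{1}{4935}\right) = - \frac{432}{1645}$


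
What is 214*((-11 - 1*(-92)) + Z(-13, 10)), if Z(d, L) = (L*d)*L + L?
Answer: -258726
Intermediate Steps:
Z(d, L) = L + d*L**2 (Z(d, L) = d*L**2 + L = L + d*L**2)
214*((-11 - 1*(-92)) + Z(-13, 10)) = 214*((-11 - 1*(-92)) + 10*(1 + 10*(-13))) = 214*((-11 + 92) + 10*(1 - 130)) = 214*(81 + 10*(-129)) = 214*(81 - 1290) = 214*(-1209) = -258726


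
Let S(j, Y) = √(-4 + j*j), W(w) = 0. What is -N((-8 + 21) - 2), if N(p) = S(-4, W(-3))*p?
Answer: -22*√3 ≈ -38.105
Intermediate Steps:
S(j, Y) = √(-4 + j²)
N(p) = 2*p*√3 (N(p) = √(-4 + (-4)²)*p = √(-4 + 16)*p = √12*p = (2*√3)*p = 2*p*√3)
-N((-8 + 21) - 2) = -2*((-8 + 21) - 2)*√3 = -2*(13 - 2)*√3 = -2*11*√3 = -22*√3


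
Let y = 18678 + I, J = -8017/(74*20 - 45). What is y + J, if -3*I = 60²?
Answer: 25072913/1435 ≈ 17472.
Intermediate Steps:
I = -1200 (I = -⅓*60² = -⅓*3600 = -1200)
J = -8017/1435 (J = -8017/(1480 - 45) = -8017/1435 ≈ -5.5868)
y = 17478 (y = 18678 - 1200 = 17478)
y + J = 17478 - 8017/1435 = 25072913/1435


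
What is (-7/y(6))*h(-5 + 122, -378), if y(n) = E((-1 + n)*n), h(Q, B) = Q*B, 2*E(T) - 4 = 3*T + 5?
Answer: 68796/11 ≈ 6254.2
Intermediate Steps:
E(T) = 9/2 + 3*T/2 (E(T) = 2 + (3*T + 5)/2 = 2 + (5 + 3*T)/2 = 2 + (5/2 + 3*T/2) = 9/2 + 3*T/2)
h(Q, B) = B*Q
y(n) = 9/2 + 3*n*(-1 + n)/2 (y(n) = 9/2 + 3*((-1 + n)*n)/2 = 9/2 + 3*(n*(-1 + n))/2 = 9/2 + 3*n*(-1 + n)/2)
(-7/y(6))*h(-5 + 122, -378) = (-7/(9/2 + (3/2)*6*(-1 + 6)))*(-378*(-5 + 122)) = (-7/(9/2 + (3/2)*6*5))*(-378*117) = -7/(9/2 + 45)*(-44226) = -7/99/2*(-44226) = -7*2/99*(-44226) = -14/99*(-44226) = 68796/11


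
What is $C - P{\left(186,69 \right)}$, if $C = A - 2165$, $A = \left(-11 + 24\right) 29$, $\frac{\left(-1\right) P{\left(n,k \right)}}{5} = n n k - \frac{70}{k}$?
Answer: $\frac{823434058}{69} \approx 1.1934 \cdot 10^{7}$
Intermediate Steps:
$P{\left(n,k \right)} = \frac{350}{k} - 5 k n^{2}$ ($P{\left(n,k \right)} = - 5 \left(n n k - \frac{70}{k}\right) = - 5 \left(n^{2} k - \frac{70}{k}\right) = - 5 \left(k n^{2} - \frac{70}{k}\right) = - 5 \left(- \frac{70}{k} + k n^{2}\right) = \frac{350}{k} - 5 k n^{2}$)
$A = 377$ ($A = 13 \cdot 29 = 377$)
$C = -1788$ ($C = 377 - 2165 = -1788$)
$C - P{\left(186,69 \right)} = -1788 - \left(\frac{350}{69} - 345 \cdot 186^{2}\right) = -1788 - \left(350 \cdot \frac{1}{69} - 345 \cdot 34596\right) = -1788 - \left(\frac{350}{69} - 11935620\right) = -1788 - - \frac{823557430}{69} = -1788 + \frac{823557430}{69} = \frac{823434058}{69}$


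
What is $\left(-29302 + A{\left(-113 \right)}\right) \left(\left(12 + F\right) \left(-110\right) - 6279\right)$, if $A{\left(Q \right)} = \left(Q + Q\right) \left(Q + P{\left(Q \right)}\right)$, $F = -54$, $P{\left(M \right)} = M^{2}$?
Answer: $4793776722$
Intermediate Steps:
$A{\left(Q \right)} = 2 Q \left(Q + Q^{2}\right)$ ($A{\left(Q \right)} = \left(Q + Q\right) \left(Q + Q^{2}\right) = 2 Q \left(Q + Q^{2}\right)$)
$\left(-29302 + A{\left(-113 \right)}\right) \left(\left(12 + F\right) \left(-110\right) - 6279\right) = \left(-29302 + 2 \left(-113\right)^{2} \left(1 - 113\right)\right) \left(\left(12 - 54\right) \left(-110\right) - 6279\right) = \left(-29302 + 2 \cdot 12769 \left(-112\right)\right) \left(\left(-42\right) \left(-110\right) - 6279\right) = \left(-29302 - 2860256\right) \left(4620 - 6279\right) = \left(-2889558\right) \left(-1659\right) = 4793776722$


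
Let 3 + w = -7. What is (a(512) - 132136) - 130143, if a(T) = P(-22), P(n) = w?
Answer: -262289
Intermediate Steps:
w = -10 (w = -3 - 7 = -10)
P(n) = -10
a(T) = -10
(a(512) - 132136) - 130143 = (-10 - 132136) - 130143 = -132146 - 130143 = -262289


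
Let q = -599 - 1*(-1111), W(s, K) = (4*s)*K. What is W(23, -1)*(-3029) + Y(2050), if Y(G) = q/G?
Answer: 285634956/1025 ≈ 2.7867e+5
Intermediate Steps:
W(s, K) = 4*K*s
q = 512 (q = -599 + 1111 = 512)
Y(G) = 512/G
W(23, -1)*(-3029) + Y(2050) = (4*(-1)*23)*(-3029) + 512/2050 = -92*(-3029) + 512*(1/2050) = 278668 + 256/1025 = 285634956/1025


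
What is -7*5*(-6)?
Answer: 210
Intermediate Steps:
-7*5*(-6) = -35*(-6) = 210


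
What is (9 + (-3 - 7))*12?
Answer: -12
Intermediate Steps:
(9 + (-3 - 7))*12 = (9 - 10)*12 = -1*12 = -12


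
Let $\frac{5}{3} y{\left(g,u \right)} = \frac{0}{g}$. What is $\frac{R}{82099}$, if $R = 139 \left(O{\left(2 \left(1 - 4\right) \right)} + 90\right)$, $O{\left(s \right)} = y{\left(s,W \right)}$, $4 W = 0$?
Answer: $\frac{12510}{82099} \approx 0.15238$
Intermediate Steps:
$W = 0$ ($W = \frac{1}{4} \cdot 0 = 0$)
$y{\left(g,u \right)} = 0$ ($y{\left(g,u \right)} = \frac{3 \frac{0}{g}}{5} = \frac{3}{5} \cdot 0 = 0$)
$O{\left(s \right)} = 0$
$R = 12510$ ($R = 139 \left(0 + 90\right) = 139 \cdot 90 = 12510$)
$\frac{R}{82099} = \frac{12510}{82099}$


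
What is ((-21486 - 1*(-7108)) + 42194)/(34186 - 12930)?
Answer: 3477/2657 ≈ 1.3086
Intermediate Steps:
((-21486 - 1*(-7108)) + 42194)/(34186 - 12930) = ((-21486 + 7108) + 42194)/21256 = (-14378 + 42194)*(1/21256) = 27816*(1/21256) = 3477/2657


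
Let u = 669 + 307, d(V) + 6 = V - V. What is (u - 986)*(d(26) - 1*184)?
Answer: 1900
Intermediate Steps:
d(V) = -6 (d(V) = -6 + (V - V) = -6 + 0 = -6)
u = 976
(u - 986)*(d(26) - 1*184) = (976 - 986)*(-6 - 1*184) = -10*(-6 - 184) = -10*(-190) = 1900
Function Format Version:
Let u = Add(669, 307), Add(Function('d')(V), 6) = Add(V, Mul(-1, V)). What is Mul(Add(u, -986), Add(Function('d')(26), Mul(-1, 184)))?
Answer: 1900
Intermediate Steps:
Function('d')(V) = -6 (Function('d')(V) = Add(-6, Add(V, Mul(-1, V))) = Add(-6, 0) = -6)
u = 976
Mul(Add(u, -986), Add(Function('d')(26), Mul(-1, 184))) = Mul(Add(976, -986), Add(-6, Mul(-1, 184))) = Mul(-10, Add(-6, -184)) = Mul(-10, -190) = 1900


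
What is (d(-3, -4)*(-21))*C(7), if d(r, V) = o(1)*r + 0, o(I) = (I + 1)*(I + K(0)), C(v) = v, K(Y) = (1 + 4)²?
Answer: 22932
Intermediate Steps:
K(Y) = 25 (K(Y) = 5² = 25)
o(I) = (1 + I)*(25 + I) (o(I) = (I + 1)*(I + 25) = (1 + I)*(25 + I))
d(r, V) = 52*r (d(r, V) = (25 + 1² + 26*1)*r + 0 = (25 + 1 + 26)*r + 0 = 52*r + 0 = 52*r)
(d(-3, -4)*(-21))*C(7) = ((52*(-3))*(-21))*7 = -156*(-21)*7 = 3276*7 = 22932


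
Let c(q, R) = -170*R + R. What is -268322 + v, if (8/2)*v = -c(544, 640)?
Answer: -241282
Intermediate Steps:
c(q, R) = -169*R
v = 27040 (v = (-(-169)*640)/4 = (-1*(-108160))/4 = (¼)*108160 = 27040)
-268322 + v = -268322 + 27040 = -241282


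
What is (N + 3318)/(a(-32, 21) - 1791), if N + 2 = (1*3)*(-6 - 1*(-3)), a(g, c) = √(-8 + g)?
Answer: -5922837/3207721 - 6614*I*√10/3207721 ≈ -1.8464 - 0.0065203*I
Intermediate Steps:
N = -11 (N = -2 + (1*3)*(-6 - 1*(-3)) = -2 + 3*(-6 + 3) = -2 + 3*(-3) = -2 - 9 = -11)
(N + 3318)/(a(-32, 21) - 1791) = (-11 + 3318)/(√(-8 - 32) - 1791) = 3307/(√(-40) - 1791) = 3307/(2*I*√10 - 1791) = 3307/(-1791 + 2*I*√10)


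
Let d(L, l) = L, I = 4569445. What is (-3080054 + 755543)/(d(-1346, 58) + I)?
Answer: -2324511/4568099 ≈ -0.50886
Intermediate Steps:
(-3080054 + 755543)/(d(-1346, 58) + I) = (-3080054 + 755543)/(-1346 + 4569445) = -2324511/4568099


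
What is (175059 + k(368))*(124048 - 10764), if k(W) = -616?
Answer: 19761600812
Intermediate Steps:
(175059 + k(368))*(124048 - 10764) = (175059 - 616)*(124048 - 10764) = 174443*113284 = 19761600812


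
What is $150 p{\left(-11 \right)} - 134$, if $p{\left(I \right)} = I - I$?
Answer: $-134$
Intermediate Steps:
$p{\left(I \right)} = 0$
$150 p{\left(-11 \right)} - 134 = 150 \cdot 0 - 134 = 0 - 134 = -134$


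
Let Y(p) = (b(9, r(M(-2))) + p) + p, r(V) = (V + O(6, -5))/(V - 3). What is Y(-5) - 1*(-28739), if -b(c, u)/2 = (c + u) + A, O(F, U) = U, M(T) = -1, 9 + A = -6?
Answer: 28738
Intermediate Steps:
A = -15 (A = -9 - 6 = -15)
r(V) = (-5 + V)/(-3 + V) (r(V) = (V - 5)/(V - 3) = (-5 + V)/(-3 + V))
b(c, u) = 30 - 2*c - 2*u (b(c, u) = -2*((c + u) - 15) = -2*(-15 + c + u) = 30 - 2*c - 2*u)
Y(p) = 9 + 2*p (Y(p) = ((30 - 2*9 - 2*(-5 - 1)/(-3 - 1)) + p) + p = ((30 - 18 - 2*(-6)/(-4)) + p) + p = ((30 - 18 - (-1)*(-6)/2) + p) + p = ((30 - 18 - 2*3/2) + p) + p = ((30 - 18 - 3) + p) + p = (9 + p) + p = 9 + 2*p)
Y(-5) - 1*(-28739) = (9 + 2*(-5)) - 1*(-28739) = (9 - 10) + 28739 = -1 + 28739 = 28738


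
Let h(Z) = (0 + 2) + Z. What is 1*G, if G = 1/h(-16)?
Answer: -1/14 ≈ -0.071429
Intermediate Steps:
h(Z) = 2 + Z
G = -1/14 (G = 1/(2 - 16) = 1/(-14) = -1/14 ≈ -0.071429)
1*G = 1*(-1/14) = -1/14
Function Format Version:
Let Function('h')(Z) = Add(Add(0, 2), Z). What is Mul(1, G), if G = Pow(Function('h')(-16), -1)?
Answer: Rational(-1, 14) ≈ -0.071429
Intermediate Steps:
Function('h')(Z) = Add(2, Z)
G = Rational(-1, 14) (G = Pow(Add(2, -16), -1) = Pow(-14, -1) = Rational(-1, 14) ≈ -0.071429)
Mul(1, G) = Mul(1, Rational(-1, 14)) = Rational(-1, 14)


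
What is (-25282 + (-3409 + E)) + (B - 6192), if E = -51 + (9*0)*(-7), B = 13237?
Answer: -21697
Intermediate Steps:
E = -51 (E = -51 + 0*(-7) = -51 + 0 = -51)
(-25282 + (-3409 + E)) + (B - 6192) = (-25282 + (-3409 - 51)) + (13237 - 6192) = (-25282 - 3460) + 7045 = -28742 + 7045 = -21697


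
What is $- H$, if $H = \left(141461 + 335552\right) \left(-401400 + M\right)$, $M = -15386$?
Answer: $198812340218$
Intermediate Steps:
$H = -198812340218$ ($H = \left(141461 + 335552\right) \left(-401400 - 15386\right) = 477013 \left(-416786\right) = -198812340218$)
$- H = \left(-1\right) \left(-198812340218\right) = 198812340218$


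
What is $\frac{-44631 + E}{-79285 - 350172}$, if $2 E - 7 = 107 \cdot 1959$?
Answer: $- \frac{8597}{61351} \approx -0.14013$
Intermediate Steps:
$E = 104810$ ($E = \frac{7}{2} + \frac{107 \cdot 1959}{2} = \frac{7}{2} + \frac{1}{2} \cdot 209613 = \frac{7}{2} + \frac{209613}{2} = 104810$)
$\frac{-44631 + E}{-79285 - 350172} = \frac{-44631 + 104810}{-79285 - 350172} = \frac{60179}{-429457} = 60179 \left(- \frac{1}{429457}\right) = - \frac{8597}{61351}$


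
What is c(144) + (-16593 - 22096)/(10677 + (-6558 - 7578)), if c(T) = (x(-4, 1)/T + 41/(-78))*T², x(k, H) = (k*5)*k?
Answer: 28396333/44967 ≈ 631.49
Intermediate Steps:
x(k, H) = 5*k² (x(k, H) = (5*k)*k = 5*k²)
c(T) = T²*(-41/78 + 80/T) (c(T) = ((5*(-4)²)/T + 41/(-78))*T² = ((5*16)/T + 41*(-1/78))*T² = (80/T - 41/78)*T² = (-41/78 + 80/T)*T² = T²*(-41/78 + 80/T))
c(144) + (-16593 - 22096)/(10677 + (-6558 - 7578)) = (1/78)*144*(6240 - 41*144) + (-16593 - 22096)/(10677 + (-6558 - 7578)) = (1/78)*144*(6240 - 5904) - 38689/(10677 - 14136) = (1/78)*144*336 - 38689/(-3459) = 8064/13 - 38689*(-1/3459) = 8064/13 + 38689/3459 = 28396333/44967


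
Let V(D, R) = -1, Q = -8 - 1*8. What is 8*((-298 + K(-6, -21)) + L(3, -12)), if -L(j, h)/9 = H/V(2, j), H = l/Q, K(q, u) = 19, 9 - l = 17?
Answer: -2196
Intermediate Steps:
Q = -16 (Q = -8 - 8 = -16)
l = -8 (l = 9 - 1*17 = 9 - 17 = -8)
H = 1/2 (H = -8/(-16) = -8*(-1/16) = 1/2 ≈ 0.50000)
L(j, h) = 9/2 (L(j, h) = -9/(2*(-1)) = -9*(-1)/2 = -9*(-1/2) = 9/2)
8*((-298 + K(-6, -21)) + L(3, -12)) = 8*((-298 + 19) + 9/2) = 8*(-279 + 9/2) = 8*(-549/2) = -2196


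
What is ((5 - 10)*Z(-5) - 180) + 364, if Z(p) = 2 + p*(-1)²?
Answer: 199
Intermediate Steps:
Z(p) = 2 + p (Z(p) = 2 + p*1 = 2 + p)
((5 - 10)*Z(-5) - 180) + 364 = ((5 - 10)*(2 - 5) - 180) + 364 = (-5*(-3) - 180) + 364 = (15 - 180) + 364 = -165 + 364 = 199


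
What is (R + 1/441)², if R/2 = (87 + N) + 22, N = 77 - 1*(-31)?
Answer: 36632046025/194481 ≈ 1.8836e+5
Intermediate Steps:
N = 108 (N = 77 + 31 = 108)
R = 434 (R = 2*((87 + 108) + 22) = 2*(195 + 22) = 2*217 = 434)
(R + 1/441)² = (434 + 1/441)² = (191395/441)² = 36632046025/194481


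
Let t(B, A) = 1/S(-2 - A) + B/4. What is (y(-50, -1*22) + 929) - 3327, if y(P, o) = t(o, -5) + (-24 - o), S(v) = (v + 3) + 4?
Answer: -12027/5 ≈ -2405.4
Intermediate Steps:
S(v) = 7 + v (S(v) = (3 + v) + 4 = 7 + v)
t(B, A) = 1/(5 - A) + B/4 (t(B, A) = 1/(7 + (-2 - A)) + B/4 = 1/(5 - A) + B*(¼) = 1/(5 - A) + B/4)
y(P, o) = -239/10 - 3*o/4 (y(P, o) = (-4 + o*(-5 - 5))/(4*(-5 - 5)) + (-24 - o) = (¼)*(-4 + o*(-10))/(-10) + (-24 - o) = (¼)*(-⅒)*(-4 - 10*o) + (-24 - o) = (⅒ + o/4) + (-24 - o) = -239/10 - 3*o/4)
(y(-50, -1*22) + 929) - 3327 = ((-239/10 - (-3)*22/4) + 929) - 3327 = ((-239/10 - ¾*(-22)) + 929) - 3327 = ((-239/10 + 33/2) + 929) - 3327 = (-37/5 + 929) - 3327 = 4608/5 - 3327 = -12027/5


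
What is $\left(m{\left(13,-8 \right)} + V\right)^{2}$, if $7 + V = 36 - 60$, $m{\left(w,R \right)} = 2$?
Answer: $841$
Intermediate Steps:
$V = -31$ ($V = -7 + \left(36 - 60\right) = -7 - 24 = -31$)
$\left(m{\left(13,-8 \right)} + V\right)^{2} = \left(2 - 31\right)^{2} = \left(-29\right)^{2} = 841$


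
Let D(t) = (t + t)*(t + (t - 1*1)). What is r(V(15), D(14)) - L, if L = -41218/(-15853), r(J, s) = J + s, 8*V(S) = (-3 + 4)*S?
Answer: 95786995/126824 ≈ 755.28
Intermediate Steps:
D(t) = 2*t*(-1 + 2*t) (D(t) = (2*t)*(t + (t - 1)) = (2*t)*(t + (-1 + t)) = (2*t)*(-1 + 2*t) = 2*t*(-1 + 2*t))
V(S) = S/8 (V(S) = ((-3 + 4)*S)/8 = (1*S)/8 = S/8)
L = 41218/15853 (L = -41218*(-1/15853) = 41218/15853 ≈ 2.6000)
r(V(15), D(14)) - L = ((⅛)*15 + 2*14*(-1 + 2*14)) - 1*41218/15853 = (15/8 + 2*14*(-1 + 28)) - 41218/15853 = (15/8 + 2*14*27) - 41218/15853 = (15/8 + 756) - 41218/15853 = 6063/8 - 41218/15853 = 95786995/126824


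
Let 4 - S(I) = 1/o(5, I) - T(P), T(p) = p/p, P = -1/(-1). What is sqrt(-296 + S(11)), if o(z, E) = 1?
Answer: 2*I*sqrt(73) ≈ 17.088*I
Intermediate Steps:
P = 1 (P = -1*(-1) = 1)
T(p) = 1
S(I) = 4 (S(I) = 4 - (1/1 - 1*1) = 4 - (1 - 1) = 4 - 1*0 = 4 + 0 = 4)
sqrt(-296 + S(11)) = sqrt(-296 + 4) = sqrt(-292) = 2*I*sqrt(73)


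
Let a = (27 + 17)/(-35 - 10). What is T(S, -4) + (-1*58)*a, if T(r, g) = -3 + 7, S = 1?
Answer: 2732/45 ≈ 60.711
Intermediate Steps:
a = -44/45 (a = 44/(-45) = 44*(-1/45) = -44/45 ≈ -0.97778)
T(r, g) = 4
T(S, -4) + (-1*58)*a = 4 - 1*58*(-44/45) = 4 - 58*(-44/45) = 4 + 2552/45 = 2732/45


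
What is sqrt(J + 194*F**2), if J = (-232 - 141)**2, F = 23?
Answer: sqrt(241755) ≈ 491.69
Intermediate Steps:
J = 139129 (J = (-373)**2 = 139129)
sqrt(J + 194*F**2) = sqrt(139129 + 194*23**2) = sqrt(139129 + 194*529) = sqrt(139129 + 102626) = sqrt(241755)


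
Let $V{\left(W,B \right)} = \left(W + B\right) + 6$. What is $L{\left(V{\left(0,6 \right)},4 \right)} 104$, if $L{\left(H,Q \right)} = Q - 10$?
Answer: $-624$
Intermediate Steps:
$V{\left(W,B \right)} = 6 + B + W$ ($V{\left(W,B \right)} = \left(B + W\right) + 6 = 6 + B + W$)
$L{\left(H,Q \right)} = -10 + Q$
$L{\left(V{\left(0,6 \right)},4 \right)} 104 = \left(-10 + 4\right) 104 = \left(-6\right) 104 = -624$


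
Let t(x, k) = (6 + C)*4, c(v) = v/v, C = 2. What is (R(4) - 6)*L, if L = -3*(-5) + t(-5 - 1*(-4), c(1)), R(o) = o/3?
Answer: -658/3 ≈ -219.33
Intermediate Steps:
R(o) = o/3 (R(o) = o*(⅓) = o/3)
c(v) = 1
t(x, k) = 32 (t(x, k) = (6 + 2)*4 = 8*4 = 32)
L = 47 (L = -3*(-5) + 32 = 15 + 32 = 47)
(R(4) - 6)*L = ((⅓)*4 - 6)*47 = (4/3 - 6)*47 = -14/3*47 = -658/3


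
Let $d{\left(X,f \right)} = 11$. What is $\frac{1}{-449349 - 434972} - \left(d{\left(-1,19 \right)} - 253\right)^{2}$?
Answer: $- \frac{51789375045}{884321} \approx -58564.0$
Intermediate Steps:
$\frac{1}{-449349 - 434972} - \left(d{\left(-1,19 \right)} - 253\right)^{2} = \frac{1}{-449349 - 434972} - \left(11 - 253\right)^{2} = \frac{1}{-884321} - \left(-242\right)^{2} = - \frac{1}{884321} - 58564 = - \frac{51789375045}{884321}$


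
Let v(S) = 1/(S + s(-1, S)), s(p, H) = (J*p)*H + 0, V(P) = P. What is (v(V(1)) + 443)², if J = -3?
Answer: 3143529/16 ≈ 1.9647e+5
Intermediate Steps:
s(p, H) = -3*H*p (s(p, H) = (-3*p)*H + 0 = -3*H*p + 0 = -3*H*p)
v(S) = 1/(4*S) (v(S) = 1/(S - 3*S*(-1)) = 1/(S + 3*S) = 1/(4*S))
(v(V(1)) + 443)² = ((¼)/1 + 443)² = ((¼)*1 + 443)² = (¼ + 443)² = (1773/4)² = 3143529/16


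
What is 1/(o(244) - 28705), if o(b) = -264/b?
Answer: -61/1751071 ≈ -3.4836e-5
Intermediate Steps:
1/(o(244) - 28705) = 1/(-264/244 - 28705) = 1/(-264*1/244 - 28705) = 1/(-66/61 - 28705) = 1/(-1751071/61) = -61/1751071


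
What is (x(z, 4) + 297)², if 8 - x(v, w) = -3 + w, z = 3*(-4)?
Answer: 92416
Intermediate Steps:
z = -12
x(v, w) = 11 - w (x(v, w) = 8 - (-3 + w) = 8 + (3 - w) = 11 - w)
(x(z, 4) + 297)² = ((11 - 1*4) + 297)² = ((11 - 4) + 297)² = (7 + 297)² = 304² = 92416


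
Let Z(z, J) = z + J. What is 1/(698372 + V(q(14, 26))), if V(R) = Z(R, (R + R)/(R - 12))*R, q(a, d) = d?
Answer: 7/4894012 ≈ 1.4303e-6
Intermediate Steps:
Z(z, J) = J + z
V(R) = R*(R + 2*R/(-12 + R)) (V(R) = ((R + R)/(R - 12) + R)*R = ((2*R)/(-12 + R) + R)*R = (2*R/(-12 + R) + R)*R = (R + 2*R/(-12 + R))*R = R*(R + 2*R/(-12 + R)))
1/(698372 + V(q(14, 26))) = 1/(698372 + 26**2*(-10 + 26)/(-12 + 26)) = 1/(698372 + 676*16/14) = 1/(698372 + 676*(1/14)*16) = 1/(698372 + 5408/7) = 1/(4894012/7) = 7/4894012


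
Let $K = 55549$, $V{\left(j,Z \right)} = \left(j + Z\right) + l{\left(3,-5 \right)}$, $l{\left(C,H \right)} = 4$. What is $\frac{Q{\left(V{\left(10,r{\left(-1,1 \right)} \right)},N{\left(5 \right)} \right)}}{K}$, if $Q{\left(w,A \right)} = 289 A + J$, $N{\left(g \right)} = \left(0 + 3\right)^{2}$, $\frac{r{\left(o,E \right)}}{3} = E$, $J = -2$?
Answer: $\frac{2599}{55549} \approx 0.046788$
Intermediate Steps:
$r{\left(o,E \right)} = 3 E$
$V{\left(j,Z \right)} = 4 + Z + j$ ($V{\left(j,Z \right)} = \left(j + Z\right) + 4 = \left(Z + j\right) + 4 = 4 + Z + j$)
$N{\left(g \right)} = 9$ ($N{\left(g \right)} = 3^{2} = 9$)
$Q{\left(w,A \right)} = -2 + 289 A$ ($Q{\left(w,A \right)} = 289 A - 2 = -2 + 289 A$)
$\frac{Q{\left(V{\left(10,r{\left(-1,1 \right)} \right)},N{\left(5 \right)} \right)}}{K} = \frac{-2 + 289 \cdot 9}{55549} = \left(-2 + 2601\right) \frac{1}{55549} = 2599 \cdot \frac{1}{55549} = \frac{2599}{55549}$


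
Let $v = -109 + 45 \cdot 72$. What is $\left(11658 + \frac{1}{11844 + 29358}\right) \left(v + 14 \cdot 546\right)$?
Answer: $\frac{5175587180675}{41202} \approx 1.2561 \cdot 10^{8}$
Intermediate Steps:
$v = 3131$ ($v = -109 + 3240 = 3131$)
$\left(11658 + \frac{1}{11844 + 29358}\right) \left(v + 14 \cdot 546\right) = \left(11658 + \frac{1}{11844 + 29358}\right) \left(3131 + 14 \cdot 546\right) = \left(11658 + \frac{1}{41202}\right) \left(3131 + 7644\right) = \left(11658 + \frac{1}{41202}\right) 10775 = \frac{480332917}{41202} \cdot 10775 = \frac{5175587180675}{41202}$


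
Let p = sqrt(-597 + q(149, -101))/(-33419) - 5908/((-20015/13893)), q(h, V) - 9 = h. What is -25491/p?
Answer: -46769840669026095109764660/7524193318897310961135271 - 341264813511239025*I*sqrt(439)/7524193318897310961135271 ≈ -6.2159 - 9.5031e-7*I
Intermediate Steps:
q(h, V) = 9 + h
p = 82079844/20015 - I*sqrt(439)/33419 (p = sqrt(-597 + (9 + 149))/(-33419) - 5908/((-20015/13893)) = sqrt(-597 + 158)*(-1/33419) - 5908/((-20015*1/13893)) = sqrt(-439)*(-1/33419) - 5908/(-20015/13893) = (I*sqrt(439))*(-1/33419) - 5908*(-13893/20015) = -I*sqrt(439)/33419 + 82079844/20015 = 82079844/20015 - I*sqrt(439)/33419 ≈ 4100.9 - 0.00062696*I)
-25491/p = -25491/(82079844/20015 - I*sqrt(439)/33419)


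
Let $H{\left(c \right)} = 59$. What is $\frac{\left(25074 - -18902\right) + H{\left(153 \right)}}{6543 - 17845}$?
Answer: $- \frac{44035}{11302} \approx -3.8962$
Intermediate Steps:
$\frac{\left(25074 - -18902\right) + H{\left(153 \right)}}{6543 - 17845} = \frac{\left(25074 - -18902\right) + 59}{6543 - 17845} = \frac{\left(25074 + 18902\right) + 59}{-11302} = \left(43976 + 59\right) \left(- \frac{1}{11302}\right) = 44035 \left(- \frac{1}{11302}\right) = - \frac{44035}{11302}$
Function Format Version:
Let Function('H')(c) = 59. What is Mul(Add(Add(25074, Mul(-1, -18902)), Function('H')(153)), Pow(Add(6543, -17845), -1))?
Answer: Rational(-44035, 11302) ≈ -3.8962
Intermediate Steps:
Mul(Add(Add(25074, Mul(-1, -18902)), Function('H')(153)), Pow(Add(6543, -17845), -1)) = Mul(Add(Add(25074, Mul(-1, -18902)), 59), Pow(Add(6543, -17845), -1)) = Mul(Add(Add(25074, 18902), 59), Pow(-11302, -1)) = Mul(Add(43976, 59), Rational(-1, 11302)) = Mul(44035, Rational(-1, 11302)) = Rational(-44035, 11302)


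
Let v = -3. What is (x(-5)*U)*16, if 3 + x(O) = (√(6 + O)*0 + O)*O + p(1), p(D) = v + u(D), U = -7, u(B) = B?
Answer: -2240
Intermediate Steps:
p(D) = -3 + D
x(O) = -5 + O² (x(O) = -3 + ((√(6 + O)*0 + O)*O + (-3 + 1)) = -3 + ((0 + O)*O - 2) = -3 + (O*O - 2) = -3 + (O² - 2) = -3 + (-2 + O²) = -5 + O²)
(x(-5)*U)*16 = ((-5 + (-5)²)*(-7))*16 = ((-5 + 25)*(-7))*16 = (20*(-7))*16 = -140*16 = -2240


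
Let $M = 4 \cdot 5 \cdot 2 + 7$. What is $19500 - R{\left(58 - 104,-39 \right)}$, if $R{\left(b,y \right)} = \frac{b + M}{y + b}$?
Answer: $\frac{1657501}{85} \approx 19500.0$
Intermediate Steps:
$M = 47$ ($M = 20 \cdot 2 + 7 = 40 + 7 = 47$)
$R{\left(b,y \right)} = \frac{47 + b}{b + y}$ ($R{\left(b,y \right)} = \frac{b + 47}{y + b} = \frac{47 + b}{b + y}$)
$19500 - R{\left(58 - 104,-39 \right)} = 19500 - \frac{47 + \left(58 - 104\right)}{\left(58 - 104\right) - 39} = 19500 - \frac{47 - 46}{-46 - 39} = 19500 - \frac{1}{-85} \cdot 1 = 19500 - \left(- \frac{1}{85}\right) 1 = 19500 - - \frac{1}{85} = 19500 + \frac{1}{85} = \frac{1657501}{85}$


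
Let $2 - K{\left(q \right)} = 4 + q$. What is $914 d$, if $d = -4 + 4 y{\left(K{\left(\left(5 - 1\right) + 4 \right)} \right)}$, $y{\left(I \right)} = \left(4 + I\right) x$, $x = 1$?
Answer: $-25592$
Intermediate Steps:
$K{\left(q \right)} = -2 - q$ ($K{\left(q \right)} = 2 - \left(4 + q\right) = -2 - q$)
$y{\left(I \right)} = 4 + I$ ($y{\left(I \right)} = \left(4 + I\right) 1 = 4 + I$)
$d = -28$ ($d = -4 + 4 \left(4 - 10\right) = -4 + 4 \left(-6\right) = -4 - 24 = -28$)
$914 d = 914 \left(-28\right) = -25592$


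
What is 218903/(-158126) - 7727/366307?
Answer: -81407540823/57922660682 ≈ -1.4055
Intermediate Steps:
218903/(-158126) - 7727/366307 = 218903*(-1/158126) - 7727*1/366307 = -218903/158126 - 7727/366307 = -81407540823/57922660682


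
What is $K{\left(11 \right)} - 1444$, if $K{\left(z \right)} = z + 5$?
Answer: $-1428$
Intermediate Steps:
$K{\left(z \right)} = 5 + z$
$K{\left(11 \right)} - 1444 = \left(5 + 11\right) - 1444 = 16 - 1444 = -1428$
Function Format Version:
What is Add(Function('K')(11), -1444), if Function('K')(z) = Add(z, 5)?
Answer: -1428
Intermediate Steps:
Function('K')(z) = Add(5, z)
Add(Function('K')(11), -1444) = Add(Add(5, 11), -1444) = Add(16, -1444) = -1428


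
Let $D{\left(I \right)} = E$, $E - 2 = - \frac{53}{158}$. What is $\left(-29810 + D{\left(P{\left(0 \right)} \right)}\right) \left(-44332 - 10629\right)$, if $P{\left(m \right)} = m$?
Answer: $\frac{258850756037}{158} \approx 1.6383 \cdot 10^{9}$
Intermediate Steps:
$E = \frac{263}{158}$ ($E = 2 - \frac{53}{158} = \frac{263}{158} \approx 1.6646$)
$D{\left(I \right)} = \frac{263}{158}$
$\left(-29810 + D{\left(P{\left(0 \right)} \right)}\right) \left(-44332 - 10629\right) = \left(-29810 + \frac{263}{158}\right) \left(-44332 - 10629\right) = \left(- \frac{4709717}{158}\right) \left(-54961\right) = \frac{258850756037}{158}$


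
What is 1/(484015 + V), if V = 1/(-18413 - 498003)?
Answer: 516416/249953090239 ≈ 2.0661e-6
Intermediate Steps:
V = -1/516416 (V = 1/(-516416) = -1/516416 ≈ -1.9364e-6)
1/(484015 + V) = 1/(484015 - 1/516416) = 1/(249953090239/516416) = 516416/249953090239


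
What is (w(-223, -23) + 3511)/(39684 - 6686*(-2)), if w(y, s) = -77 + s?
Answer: 3411/53056 ≈ 0.064291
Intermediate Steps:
(w(-223, -23) + 3511)/(39684 - 6686*(-2)) = ((-77 - 23) + 3511)/(39684 - 6686*(-2)) = (-100 + 3511)/(39684 + 13372) = 3411/53056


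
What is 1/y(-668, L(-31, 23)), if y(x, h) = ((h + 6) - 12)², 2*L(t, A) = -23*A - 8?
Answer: 4/301401 ≈ 1.3271e-5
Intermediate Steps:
L(t, A) = -4 - 23*A/2 (L(t, A) = (-23*A - 8)/2 = (-8 - 23*A)/2 = -4 - 23*A/2)
y(x, h) = (-6 + h)² (y(x, h) = ((6 + h) - 12)² = (-6 + h)²)
1/y(-668, L(-31, 23)) = 1/((-6 + (-4 - 23/2*23))²) = 1/((-6 + (-4 - 529/2))²) = 1/((-6 - 537/2)²) = 1/((-549/2)²) = 1/(301401/4) = 4/301401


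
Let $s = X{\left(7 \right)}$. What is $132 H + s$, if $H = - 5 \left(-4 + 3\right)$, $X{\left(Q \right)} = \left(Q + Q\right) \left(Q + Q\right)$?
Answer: $856$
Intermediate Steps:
$X{\left(Q \right)} = 4 Q^{2}$ ($X{\left(Q \right)} = 2 Q 2 Q = 4 Q^{2}$)
$s = 196$ ($s = 4 \cdot 7^{2} = 4 \cdot 49 = 196$)
$H = 5$ ($H = \left(-5\right) \left(-1\right) = 5$)
$132 H + s = 132 \cdot 5 + 196 = 660 + 196 = 856$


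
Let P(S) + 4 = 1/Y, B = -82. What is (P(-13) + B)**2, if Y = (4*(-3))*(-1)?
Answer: 1062961/144 ≈ 7381.7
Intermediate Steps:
Y = 12 (Y = -12*(-1) = 12)
P(S) = -47/12 (P(S) = -4 + 1/12 = -47/12)
(P(-13) + B)**2 = (-47/12 - 82)**2 = (-1031/12)**2 = 1062961/144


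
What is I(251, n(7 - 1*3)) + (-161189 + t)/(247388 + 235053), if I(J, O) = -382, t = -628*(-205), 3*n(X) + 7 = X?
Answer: -184324911/482441 ≈ -382.07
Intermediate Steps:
n(X) = -7/3 + X/3
t = 128740
I(251, n(7 - 1*3)) + (-161189 + t)/(247388 + 235053) = -382 + (-161189 + 128740)/(247388 + 235053) = -382 - 32449/482441 = -184324911/482441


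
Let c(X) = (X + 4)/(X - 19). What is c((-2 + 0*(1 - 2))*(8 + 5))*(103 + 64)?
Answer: 3674/45 ≈ 81.644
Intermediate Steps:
c(X) = (4 + X)/(-19 + X)
c((-2 + 0*(1 - 2))*(8 + 5))*(103 + 64) = ((4 + (-2 + 0*(1 - 2))*(8 + 5))/(-19 + (-2 + 0*(1 - 2))*(8 + 5)))*(103 + 64) = ((4 + (-2 + 0*(-1))*13)/(-19 + (-2 + 0*(-1))*13))*167 = ((4 + (-2 + 0)*13)/(-19 + (-2 + 0)*13))*167 = ((4 - 2*13)/(-19 - 2*13))*167 = ((4 - 26)/(-19 - 26))*167 = (-22/(-45))*167 = -1/45*(-22)*167 = (22/45)*167 = 3674/45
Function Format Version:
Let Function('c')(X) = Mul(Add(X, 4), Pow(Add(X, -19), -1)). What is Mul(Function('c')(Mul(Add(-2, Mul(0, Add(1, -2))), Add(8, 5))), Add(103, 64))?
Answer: Rational(3674, 45) ≈ 81.644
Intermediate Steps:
Function('c')(X) = Mul(Pow(Add(-19, X), -1), Add(4, X)) (Function('c')(X) = Mul(Add(4, X), Pow(Add(-19, X), -1)) = Mul(Pow(Add(-19, X), -1), Add(4, X)))
Mul(Function('c')(Mul(Add(-2, Mul(0, Add(1, -2))), Add(8, 5))), Add(103, 64)) = Mul(Mul(Pow(Add(-19, Mul(Add(-2, Mul(0, Add(1, -2))), Add(8, 5))), -1), Add(4, Mul(Add(-2, Mul(0, Add(1, -2))), Add(8, 5)))), Add(103, 64)) = Mul(Mul(Pow(Add(-19, Mul(Add(-2, Mul(0, -1)), 13)), -1), Add(4, Mul(Add(-2, Mul(0, -1)), 13))), 167) = Mul(Mul(Pow(Add(-19, Mul(Add(-2, 0), 13)), -1), Add(4, Mul(Add(-2, 0), 13))), 167) = Mul(Mul(Pow(Add(-19, Mul(-2, 13)), -1), Add(4, Mul(-2, 13))), 167) = Mul(Mul(Pow(Add(-19, -26), -1), Add(4, -26)), 167) = Mul(Mul(Pow(-45, -1), -22), 167) = Mul(Mul(Rational(-1, 45), -22), 167) = Mul(Rational(22, 45), 167) = Rational(3674, 45)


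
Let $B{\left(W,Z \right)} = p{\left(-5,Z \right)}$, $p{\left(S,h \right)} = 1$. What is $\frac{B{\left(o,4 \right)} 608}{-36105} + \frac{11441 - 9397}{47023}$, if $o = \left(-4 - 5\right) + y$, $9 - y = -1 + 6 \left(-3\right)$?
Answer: $\frac{45208636}{1697765415} \approx 0.026628$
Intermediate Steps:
$y = 28$ ($y = 9 - \left(-1 + 6 \left(-3\right)\right) = 9 - \left(-1 - 18\right) = 9 - -19 = 9 + 19 = 28$)
$o = 19$ ($o = \left(-4 - 5\right) + 28 = -9 + 28 = 19$)
$B{\left(W,Z \right)} = 1$
$\frac{B{\left(o,4 \right)} 608}{-36105} + \frac{11441 - 9397}{47023} = \frac{1 \cdot 608}{-36105} + \frac{11441 - 9397}{47023} = 608 \left(- \frac{1}{36105}\right) + \left(11441 - 9397\right) \frac{1}{47023} = - \frac{608}{36105} + 2044 \cdot \frac{1}{47023} = - \frac{608}{36105} + \frac{2044}{47023} = \frac{45208636}{1697765415}$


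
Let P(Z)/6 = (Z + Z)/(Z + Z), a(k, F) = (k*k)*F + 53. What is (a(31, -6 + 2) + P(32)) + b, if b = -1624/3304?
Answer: -223344/59 ≈ -3785.5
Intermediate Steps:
a(k, F) = 53 + F*k² (a(k, F) = k²*F + 53 = F*k² + 53 = 53 + F*k²)
b = -29/59 (b = -1624*1/3304 = -29/59 ≈ -0.49153)
P(Z) = 6 (P(Z) = 6*((Z + Z)/(Z + Z)) = 6*((2*Z)/((2*Z))) = 6*((2*Z)*(1/(2*Z))) = 6*1 = 6)
(a(31, -6 + 2) + P(32)) + b = ((53 + (-6 + 2)*31²) + 6) - 29/59 = ((53 - 4*961) + 6) - 29/59 = ((53 - 3844) + 6) - 29/59 = (-3791 + 6) - 29/59 = -3785 - 29/59 = -223344/59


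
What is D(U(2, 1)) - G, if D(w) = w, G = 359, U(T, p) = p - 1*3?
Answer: -361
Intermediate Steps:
U(T, p) = -3 + p (U(T, p) = p - 3 = -3 + p)
D(U(2, 1)) - G = (-3 + 1) - 1*359 = -2 - 359 = -361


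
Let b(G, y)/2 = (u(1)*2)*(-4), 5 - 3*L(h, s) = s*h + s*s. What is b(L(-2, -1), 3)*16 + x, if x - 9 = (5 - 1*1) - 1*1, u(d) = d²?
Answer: -244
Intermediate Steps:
L(h, s) = 5/3 - s²/3 - h*s/3 (L(h, s) = 5/3 - (s*h + s*s)/3 = 5/3 - (h*s + s²)/3 = 5/3 - (s² + h*s)/3 = 5/3 + (-s²/3 - h*s/3) = 5/3 - s²/3 - h*s/3)
b(G, y) = -16 (b(G, y) = 2*((1²*2)*(-4)) = 2*((1*2)*(-4)) = 2*(2*(-4)) = 2*(-8) = -16)
x = 12 (x = 9 + ((5 - 1*1) - 1*1) = 9 + ((5 - 1) - 1) = 9 + (4 - 1) = 9 + 3 = 12)
b(L(-2, -1), 3)*16 + x = -16*16 + 12 = -256 + 12 = -244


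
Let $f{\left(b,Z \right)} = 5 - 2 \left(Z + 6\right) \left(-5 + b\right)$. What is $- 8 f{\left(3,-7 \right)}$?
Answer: $-8$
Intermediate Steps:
$f{\left(b,Z \right)} = 5 - 2 \left(-5 + b\right) \left(6 + Z\right)$ ($f{\left(b,Z \right)} = 5 - 2 \left(6 + Z\right) \left(-5 + b\right) = 5 - 2 \left(-5 + b\right) \left(6 + Z\right)$)
$- 8 f{\left(3,-7 \right)} = - 8 \left(65 - 36 + 10 \left(-7\right) - \left(-14\right) 3\right) = - 8 \left(65 - 36 - 70 + 42\right) = \left(-8\right) 1 = -8$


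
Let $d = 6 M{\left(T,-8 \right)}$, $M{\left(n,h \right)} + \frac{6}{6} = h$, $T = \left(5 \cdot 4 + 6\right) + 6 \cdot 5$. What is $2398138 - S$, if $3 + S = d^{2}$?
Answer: $2395225$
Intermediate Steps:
$T = 56$ ($T = \left(20 + 6\right) + 30 = 26 + 30 = 56$)
$M{\left(n,h \right)} = -1 + h$
$d = -54$ ($d = 6 \left(-1 - 8\right) = 6 \left(-9\right) = -54$)
$S = 2913$ ($S = -3 + \left(-54\right)^{2} = -3 + 2916 = 2913$)
$2398138 - S = 2398138 - 2913 = 2395225$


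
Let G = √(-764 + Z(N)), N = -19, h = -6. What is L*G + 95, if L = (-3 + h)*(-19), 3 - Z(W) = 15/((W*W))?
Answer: 95 + 36*I*√17171 ≈ 95.0 + 4717.4*I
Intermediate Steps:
Z(W) = 3 - 15/W² (Z(W) = 3 - 15/(W*W) = 3 - 15/(W²) = 3 - 15/W²)
L = 171 (L = (-3 - 6)*(-19) = -9*(-19) = 171)
G = 4*I*√17171/19 (G = √(-764 + (3 - 15/(-19)²)) = √(-764 + (3 - 15*1/361)) = √(-764 + (3 - 15/361)) = √(-764 + 1068/361) = √(-274736/361) = 4*I*√17171/19 ≈ 27.587*I)
L*G + 95 = 171*(4*I*√17171/19) + 95 = 36*I*√17171 + 95 = 95 + 36*I*√17171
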